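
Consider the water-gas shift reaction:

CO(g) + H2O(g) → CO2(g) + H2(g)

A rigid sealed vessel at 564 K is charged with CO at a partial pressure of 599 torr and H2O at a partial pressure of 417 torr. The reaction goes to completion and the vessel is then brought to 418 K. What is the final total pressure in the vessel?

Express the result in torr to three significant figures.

Because the vessel is rigid and T is held at 564 K, work the stoichiometry in partial pressures (P_i = n_iRT/V).
P(H2O) required for 599 torr of CO = (1/1) × 599 = 599.0 torr; available 417 torr, so H2O is limiting.
P(CO) remaining = 599 − (1/1) × 417 = 182.0 torr
P(gaseous products) = (1+1)/1 × 417 = 834.0 torr
P_total at 564 K = 182.0 + 834.0 = 1016 torr
Scaling to 418 K: P = 1016 × 418/564 = 753.0 torr

753 torr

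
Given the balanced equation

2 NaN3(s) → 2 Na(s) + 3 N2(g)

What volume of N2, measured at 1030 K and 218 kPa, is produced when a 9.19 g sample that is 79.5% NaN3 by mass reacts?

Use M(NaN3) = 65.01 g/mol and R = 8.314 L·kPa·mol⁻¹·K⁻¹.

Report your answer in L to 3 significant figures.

6.62 L

mass of NaN3 = 9.19 × 79.5/100 = 7.306 g
n(NaN3) = 7.306 / 65.01 = 0.1124 mol
n(N2) = (3/2) × 0.1124 = 0.1686 mol
V = nRT/P = 0.1686 × 8.314 × 1030 / 218 = 6.623 L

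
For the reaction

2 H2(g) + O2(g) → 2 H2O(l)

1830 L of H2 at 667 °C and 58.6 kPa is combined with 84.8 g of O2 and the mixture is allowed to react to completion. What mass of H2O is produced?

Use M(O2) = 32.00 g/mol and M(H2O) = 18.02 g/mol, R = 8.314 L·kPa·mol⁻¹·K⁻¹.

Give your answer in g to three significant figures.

95.5 g

n(H2) = PV/RT = (58.6 × 1830) / (8.314 × 940.15) = 13.72 mol
n(O2) = 84.8 / 32.00 = 2.650 mol
For 13.72 mol H2, stoichiometry requires (1/2) × 13.72 = 6.860 mol O2; 2.650 mol is available, so O2 is limiting.
n(H2O) = (2/1) × 2.650 = 5.300 mol
m(H2O) = 5.300 × 18.02 = 95.51 g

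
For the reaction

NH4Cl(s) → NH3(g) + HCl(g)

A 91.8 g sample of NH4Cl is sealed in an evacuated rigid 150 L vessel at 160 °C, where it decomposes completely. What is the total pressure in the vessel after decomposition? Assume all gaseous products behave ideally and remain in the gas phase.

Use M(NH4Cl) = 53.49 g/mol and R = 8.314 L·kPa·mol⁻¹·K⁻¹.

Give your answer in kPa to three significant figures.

n(NH4Cl) = 91.8 / 53.49 = 1.716 mol
n(gas produced) = (2/1) × 1.716 = 3.432 mol
P = nRT/V = 3.432 × 8.314 × 433.15 / 150 = 82.40 kPa

82.4 kPa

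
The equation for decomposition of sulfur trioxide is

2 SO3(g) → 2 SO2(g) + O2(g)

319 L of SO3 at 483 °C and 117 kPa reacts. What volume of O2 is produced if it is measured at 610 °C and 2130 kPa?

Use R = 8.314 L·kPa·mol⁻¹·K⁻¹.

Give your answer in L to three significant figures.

10.2 L

n(SO3) = PV/RT = (117 × 319) / (8.314 × 756.15) = 5.937 mol
n(O2) = (1/2) × 5.937 = 2.969 mol
V = nRT/P = 2.969 × 8.314 × 883.15 / 2130 = 10.23 L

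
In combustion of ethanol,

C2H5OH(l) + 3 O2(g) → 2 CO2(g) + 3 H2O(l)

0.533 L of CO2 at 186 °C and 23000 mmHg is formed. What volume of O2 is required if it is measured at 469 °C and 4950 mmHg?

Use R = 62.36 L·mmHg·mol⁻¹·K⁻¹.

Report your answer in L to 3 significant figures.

6.00 L

n(CO2) = PV/RT = (23000 × 0.533) / (62.36 × 459.15) = 0.4281 mol
n(O2) = (3/2) × 0.4281 = 0.6421 mol
V = nRT/P = 0.6421 × 62.36 × 742.15 / 4950 = 6.003 L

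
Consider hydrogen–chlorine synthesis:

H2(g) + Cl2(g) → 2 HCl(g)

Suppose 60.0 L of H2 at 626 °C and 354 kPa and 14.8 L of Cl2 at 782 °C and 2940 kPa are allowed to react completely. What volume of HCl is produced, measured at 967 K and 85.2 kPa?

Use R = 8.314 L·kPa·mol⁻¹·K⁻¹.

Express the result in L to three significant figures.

536 L

n(H2) = PV/RT = (354 × 60.0) / (8.314 × 899.15) = 2.841 mol
n(Cl2) = PV/RT = (2940 × 14.8) / (8.314 × 1055.15) = 4.960 mol
For 2.841 mol H2, stoichiometry requires (1/1) × 2.841 = 2.841 mol Cl2; 4.960 mol is available, so H2 is limiting.
n(HCl) = (2/1) × 2.841 = 5.682 mol
V(HCl) = nRT/P = 5.682 × 8.314 × 967 / 85.2 = 536.2 L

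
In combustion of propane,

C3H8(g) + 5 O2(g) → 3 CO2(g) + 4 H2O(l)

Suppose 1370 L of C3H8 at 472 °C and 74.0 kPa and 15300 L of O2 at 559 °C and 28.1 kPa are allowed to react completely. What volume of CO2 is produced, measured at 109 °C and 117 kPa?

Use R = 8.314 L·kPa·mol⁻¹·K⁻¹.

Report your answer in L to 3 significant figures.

n(C3H8) = PV/RT = (74.0 × 1370) / (8.314 × 745.15) = 16.36 mol
n(O2) = PV/RT = (28.1 × 15300) / (8.314 × 832.15) = 62.14 mol
For 16.36 mol C3H8, stoichiometry requires (5/1) × 16.36 = 81.80 mol O2; 62.14 mol is available, so O2 is limiting.
n(CO2) = (3/5) × 62.14 = 37.28 mol
V(CO2) = nRT/P = 37.28 × 8.314 × 382.15 / 117 = 1012 L

1010 L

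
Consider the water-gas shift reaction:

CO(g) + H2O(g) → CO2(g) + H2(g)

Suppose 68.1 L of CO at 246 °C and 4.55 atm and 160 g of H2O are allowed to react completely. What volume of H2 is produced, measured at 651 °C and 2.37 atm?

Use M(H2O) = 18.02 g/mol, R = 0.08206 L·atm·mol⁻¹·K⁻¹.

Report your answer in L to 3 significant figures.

233 L

n(CO) = PV/RT = (4.55 × 68.1) / (0.08206 × 519.15) = 7.273 mol
n(H2O) = 160 / 18.02 = 8.879 mol
For 7.273 mol CO, stoichiometry requires (1/1) × 7.273 = 7.273 mol H2O; 8.879 mol is available, so CO is limiting.
n(H2) = (1/1) × 7.273 = 7.273 mol
V(H2) = nRT/P = 7.273 × 0.08206 × 924.15 / 2.37 = 232.7 L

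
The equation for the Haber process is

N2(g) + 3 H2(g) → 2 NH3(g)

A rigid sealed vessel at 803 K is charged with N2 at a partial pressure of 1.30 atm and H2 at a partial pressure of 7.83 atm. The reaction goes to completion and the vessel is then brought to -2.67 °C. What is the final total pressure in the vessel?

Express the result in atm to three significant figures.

Because the vessel is rigid and T is held at 803 K, work the stoichiometry in partial pressures (P_i = n_iRT/V).
P(H2) required for 1.30 atm of N2 = (3/1) × 1.30 = 3.900 atm; available 7.83 atm, so N2 is limiting.
P(H2) remaining = 7.83 − (3/1) × 1.30 = 3.930 atm
P(gaseous products) = (2)/1 × 1.30 = 2.600 atm
P_total at 803 K = 3.930 + 2.600 = 6.530 atm
Scaling to -2.67 °C: P = 6.530 × 270.48/803 = 2.200 atm

2.20 atm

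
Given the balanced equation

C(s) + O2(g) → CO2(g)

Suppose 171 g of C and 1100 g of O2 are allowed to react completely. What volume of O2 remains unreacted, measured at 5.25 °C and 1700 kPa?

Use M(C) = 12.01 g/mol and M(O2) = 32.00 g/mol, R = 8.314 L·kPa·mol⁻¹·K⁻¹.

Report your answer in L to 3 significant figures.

27.4 L

n(C) = 171 / 12.01 = 14.24 mol
n(O2) = 1100 / 32.00 = 34.38 mol
For 14.24 mol C, stoichiometry requires (1/1) × 14.24 = 14.24 mol O2; 34.38 mol is available, so C is limiting.
n(O2) consumed = (1/1) × 14.24 = 14.24 mol; remaining = 34.38 − 14.24 = 20.14 mol
V(O2) = nRT/P = 20.14 × 8.314 × 278.4 / 1700 = 27.42 L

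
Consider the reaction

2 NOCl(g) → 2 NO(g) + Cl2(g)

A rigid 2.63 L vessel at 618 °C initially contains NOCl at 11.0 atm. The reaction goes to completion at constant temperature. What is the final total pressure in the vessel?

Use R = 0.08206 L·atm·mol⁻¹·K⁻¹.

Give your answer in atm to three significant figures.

16.5 atm

At constant T and V, P ∝ n(gas): 2 mol gas → 3 mol gas.
P_final = (3/2) × 11.0 = 16.50 atm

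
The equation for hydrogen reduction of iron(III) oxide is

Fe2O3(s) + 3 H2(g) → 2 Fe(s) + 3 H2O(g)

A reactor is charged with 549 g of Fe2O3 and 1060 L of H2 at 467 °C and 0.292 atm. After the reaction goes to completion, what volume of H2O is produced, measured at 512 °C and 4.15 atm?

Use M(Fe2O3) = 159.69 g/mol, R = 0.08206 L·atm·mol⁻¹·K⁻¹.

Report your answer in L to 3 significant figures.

79.1 L

n(Fe2O3) = 549 / 159.69 = 3.438 mol
n(H2) = PV/RT = (0.292 × 1060) / (0.08206 × 740.15) = 5.096 mol
For 3.438 mol Fe2O3, stoichiometry requires (3/1) × 3.438 = 10.31 mol H2; 5.096 mol is available, so H2 is limiting.
n(H2O) = (3/3) × 5.096 = 5.096 mol
V(H2O) = nRT/P = 5.096 × 0.08206 × 785.15 / 4.15 = 79.12 L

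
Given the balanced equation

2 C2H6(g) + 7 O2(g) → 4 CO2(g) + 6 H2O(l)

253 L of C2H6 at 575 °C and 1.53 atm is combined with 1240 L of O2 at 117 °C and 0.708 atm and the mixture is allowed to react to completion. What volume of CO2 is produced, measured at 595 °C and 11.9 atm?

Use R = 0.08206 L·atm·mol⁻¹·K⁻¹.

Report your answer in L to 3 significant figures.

n(C2H6) = PV/RT = (1.53 × 253) / (0.08206 × 848.15) = 5.562 mol
n(O2) = PV/RT = (0.708 × 1240) / (0.08206 × 390.15) = 27.42 mol
For 5.562 mol C2H6, stoichiometry requires (7/2) × 5.562 = 19.47 mol O2; 27.42 mol is available, so C2H6 is limiting.
n(CO2) = (4/2) × 5.562 = 11.12 mol
V(CO2) = nRT/P = 11.12 × 0.08206 × 868.15 / 11.9 = 66.57 L

66.6 L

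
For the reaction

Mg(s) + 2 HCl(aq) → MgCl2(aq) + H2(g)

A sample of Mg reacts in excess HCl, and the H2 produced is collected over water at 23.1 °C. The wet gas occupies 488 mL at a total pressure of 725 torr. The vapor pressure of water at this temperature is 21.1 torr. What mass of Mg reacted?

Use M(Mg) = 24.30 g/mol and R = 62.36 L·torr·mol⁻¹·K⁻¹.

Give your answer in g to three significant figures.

P(H2) = 725 − 21.1 = 703.9 torr
n(H2) = PV/RT = (703.9 × 0.4880) / (62.36 × 296.25) = 0.01859 mol
n(Mg) = (1/1) × 0.01859 = 0.01859 mol
m(Mg) = 0.01859 × 24.30 = 0.4517 g

0.452 g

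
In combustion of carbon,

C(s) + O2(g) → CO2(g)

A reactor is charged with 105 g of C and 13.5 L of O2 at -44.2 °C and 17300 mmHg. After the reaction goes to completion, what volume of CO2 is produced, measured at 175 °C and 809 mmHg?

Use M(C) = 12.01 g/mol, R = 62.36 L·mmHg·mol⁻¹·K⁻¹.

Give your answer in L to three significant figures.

n(C) = 105 / 12.01 = 8.743 mol
n(O2) = PV/RT = (17300 × 13.5) / (62.36 × 228.95) = 16.36 mol
For 8.743 mol C, stoichiometry requires (1/1) × 8.743 = 8.743 mol O2; 16.36 mol is available, so C is limiting.
n(CO2) = (1/1) × 8.743 = 8.743 mol
V(CO2) = nRT/P = 8.743 × 62.36 × 448.15 / 809 = 302.0 L

302 L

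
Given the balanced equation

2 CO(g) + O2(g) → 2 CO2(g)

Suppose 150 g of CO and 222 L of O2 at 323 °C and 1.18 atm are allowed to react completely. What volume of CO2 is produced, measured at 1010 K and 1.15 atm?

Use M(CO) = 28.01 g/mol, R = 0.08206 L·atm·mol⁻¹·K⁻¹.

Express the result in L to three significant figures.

386 L

n(CO) = 150 / 28.01 = 5.355 mol
n(O2) = PV/RT = (1.18 × 222) / (0.08206 × 596.15) = 5.355 mol
For 5.355 mol CO, stoichiometry requires (1/2) × 5.355 = 2.678 mol O2; 5.355 mol is available, so CO is limiting.
n(CO2) = (2/2) × 5.355 = 5.355 mol
V(CO2) = nRT/P = 5.355 × 0.08206 × 1010 / 1.15 = 385.9 L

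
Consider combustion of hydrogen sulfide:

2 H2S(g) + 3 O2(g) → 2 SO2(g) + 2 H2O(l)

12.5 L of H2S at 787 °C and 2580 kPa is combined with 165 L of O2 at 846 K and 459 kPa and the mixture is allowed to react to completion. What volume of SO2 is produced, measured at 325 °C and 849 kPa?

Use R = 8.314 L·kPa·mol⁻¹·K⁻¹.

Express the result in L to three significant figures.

21.4 L

n(H2S) = PV/RT = (2580 × 12.5) / (8.314 × 1060.15) = 3.659 mol
n(O2) = PV/RT = (459 × 165) / (8.314 × 846) = 10.77 mol
For 3.659 mol H2S, stoichiometry requires (3/2) × 3.659 = 5.489 mol O2; 10.77 mol is available, so H2S is limiting.
n(SO2) = (2/2) × 3.659 = 3.659 mol
V(SO2) = nRT/P = 3.659 × 8.314 × 598.15 / 849 = 21.43 L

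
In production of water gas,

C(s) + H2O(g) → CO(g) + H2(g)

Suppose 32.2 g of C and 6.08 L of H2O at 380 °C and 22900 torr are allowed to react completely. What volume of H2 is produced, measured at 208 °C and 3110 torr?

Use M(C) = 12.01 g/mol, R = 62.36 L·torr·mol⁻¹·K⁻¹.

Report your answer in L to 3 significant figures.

25.9 L

n(C) = 32.2 / 12.01 = 2.681 mol
n(H2O) = PV/RT = (22900 × 6.08) / (62.36 × 653.15) = 3.418 mol
For 2.681 mol C, stoichiometry requires (1/1) × 2.681 = 2.681 mol H2O; 3.418 mol is available, so C is limiting.
n(H2) = (1/1) × 2.681 = 2.681 mol
V(H2) = nRT/P = 2.681 × 62.36 × 481.15 / 3110 = 25.87 L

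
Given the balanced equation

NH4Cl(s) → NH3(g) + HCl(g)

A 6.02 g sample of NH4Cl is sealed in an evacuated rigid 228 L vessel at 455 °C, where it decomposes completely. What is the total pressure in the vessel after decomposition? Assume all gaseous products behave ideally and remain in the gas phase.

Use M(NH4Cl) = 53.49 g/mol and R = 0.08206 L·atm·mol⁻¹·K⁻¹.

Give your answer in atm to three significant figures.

n(NH4Cl) = 6.02 / 53.49 = 0.1125 mol
n(gas produced) = (2/1) × 0.1125 = 0.2250 mol
P = nRT/V = 0.2250 × 0.08206 × 728.15 / 228 = 0.05897 atm

0.0590 atm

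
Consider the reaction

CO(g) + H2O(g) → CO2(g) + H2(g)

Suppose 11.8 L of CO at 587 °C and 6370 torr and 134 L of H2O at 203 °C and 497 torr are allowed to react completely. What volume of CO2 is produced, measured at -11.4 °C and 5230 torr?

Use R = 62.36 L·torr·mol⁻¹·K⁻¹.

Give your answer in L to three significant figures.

4.37 L

n(CO) = PV/RT = (6370 × 11.8) / (62.36 × 860.15) = 1.401 mol
n(H2O) = PV/RT = (497 × 134) / (62.36 × 476.15) = 2.243 mol
For 1.401 mol CO, stoichiometry requires (1/1) × 1.401 = 1.401 mol H2O; 2.243 mol is available, so CO is limiting.
n(CO2) = (1/1) × 1.401 = 1.401 mol
V(CO2) = nRT/P = 1.401 × 62.36 × 261.75 / 5230 = 4.372 L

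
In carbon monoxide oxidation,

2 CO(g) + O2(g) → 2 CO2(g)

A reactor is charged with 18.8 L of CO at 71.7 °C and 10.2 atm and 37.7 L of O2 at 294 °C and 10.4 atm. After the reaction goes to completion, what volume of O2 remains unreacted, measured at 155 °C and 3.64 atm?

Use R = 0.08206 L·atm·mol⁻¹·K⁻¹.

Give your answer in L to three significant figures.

48.6 L

n(CO) = PV/RT = (10.2 × 18.8) / (0.08206 × 344.85) = 6.776 mol
n(O2) = PV/RT = (10.4 × 37.7) / (0.08206 × 567.15) = 8.425 mol
For 6.776 mol CO, stoichiometry requires (1/2) × 6.776 = 3.388 mol O2; 8.425 mol is available, so CO is limiting.
n(O2) consumed = (1/2) × 6.776 = 3.388 mol; remaining = 8.425 − 3.388 = 5.037 mol
V(O2) = nRT/P = 5.037 × 0.08206 × 428.15 / 3.64 = 48.62 L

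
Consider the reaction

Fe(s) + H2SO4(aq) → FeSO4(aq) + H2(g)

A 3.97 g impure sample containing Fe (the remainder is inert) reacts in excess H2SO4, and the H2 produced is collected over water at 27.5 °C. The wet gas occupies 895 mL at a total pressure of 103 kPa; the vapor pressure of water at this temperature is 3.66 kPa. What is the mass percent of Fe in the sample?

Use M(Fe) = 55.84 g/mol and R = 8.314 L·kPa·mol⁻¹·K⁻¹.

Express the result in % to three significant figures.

50.0 %

P(H2) = 103 − 3.66 = 99.34 kPa
n(H2) = PV/RT = (99.34 × 0.8950) / (8.314 × 300.65) = 0.03557 mol
n(Fe) = (1/1) × 0.03557 = 0.03557 mol
m(Fe) = 0.03557 × 55.84 = 1.986 g
%Fe = 1.986 / 3.97 × 100 = 50.03%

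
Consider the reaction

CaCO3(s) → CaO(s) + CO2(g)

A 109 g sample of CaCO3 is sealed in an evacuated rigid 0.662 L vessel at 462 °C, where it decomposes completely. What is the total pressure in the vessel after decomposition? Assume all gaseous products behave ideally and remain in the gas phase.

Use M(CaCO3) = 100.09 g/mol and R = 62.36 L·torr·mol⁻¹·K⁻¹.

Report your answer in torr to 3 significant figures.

75400 torr

n(CaCO3) = 109 / 100.09 = 1.089 mol
n(gas produced) = (1/1) × 1.089 = 1.089 mol
P = nRT/V = 1.089 × 62.36 × 735.15 / 0.662 = 75410 torr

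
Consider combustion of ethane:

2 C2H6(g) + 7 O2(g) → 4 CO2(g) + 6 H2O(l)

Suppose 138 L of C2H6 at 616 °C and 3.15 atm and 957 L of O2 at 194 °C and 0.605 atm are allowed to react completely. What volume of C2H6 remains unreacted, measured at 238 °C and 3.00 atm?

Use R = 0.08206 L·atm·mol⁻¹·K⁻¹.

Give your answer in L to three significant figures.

n(C2H6) = PV/RT = (3.15 × 138) / (0.08206 × 889.15) = 5.958 mol
n(O2) = PV/RT = (0.605 × 957) / (0.08206 × 467.15) = 15.10 mol
For 5.958 mol C2H6, stoichiometry requires (7/2) × 5.958 = 20.85 mol O2; 15.10 mol is available, so O2 is limiting.
n(C2H6) consumed = (2/7) × 15.10 = 4.314 mol; remaining = 5.958 − 4.314 = 1.644 mol
V(C2H6) = nRT/P = 1.644 × 0.08206 × 511.15 / 3.00 = 22.99 L

23.0 L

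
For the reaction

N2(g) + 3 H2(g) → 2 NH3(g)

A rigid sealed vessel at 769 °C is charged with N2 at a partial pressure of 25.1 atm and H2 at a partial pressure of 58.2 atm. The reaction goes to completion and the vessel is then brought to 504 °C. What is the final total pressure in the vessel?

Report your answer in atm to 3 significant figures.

Because the vessel is rigid and T is held at 769 °C, work the stoichiometry in partial pressures (P_i = n_iRT/V).
P(H2) required for 25.1 atm of N2 = (3/1) × 25.1 = 75.30 atm; available 58.2 atm, so H2 is limiting.
P(N2) remaining = 25.1 − (1/3) × 58.2 = 5.700 atm
P(gaseous products) = (2)/3 × 58.2 = 38.80 atm
P_total at 769 °C = 5.700 + 38.80 = 44.50 atm
Scaling to 504 °C: P = 44.50 × 777.15/1042.15 = 33.18 atm

33.2 atm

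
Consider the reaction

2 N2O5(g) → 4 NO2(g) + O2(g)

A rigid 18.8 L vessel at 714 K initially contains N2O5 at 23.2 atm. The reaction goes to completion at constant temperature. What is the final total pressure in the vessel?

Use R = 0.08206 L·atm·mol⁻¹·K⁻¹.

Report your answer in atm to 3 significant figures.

At constant T and V, P ∝ n(gas): 2 mol gas → 5 mol gas.
P_final = (5/2) × 23.2 = 58.00 atm

58.0 atm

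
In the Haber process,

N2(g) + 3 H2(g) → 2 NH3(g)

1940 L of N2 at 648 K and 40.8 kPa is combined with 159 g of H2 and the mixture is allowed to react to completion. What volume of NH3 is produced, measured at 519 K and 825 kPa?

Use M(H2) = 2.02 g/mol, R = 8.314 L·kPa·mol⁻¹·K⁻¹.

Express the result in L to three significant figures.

154 L

n(N2) = PV/RT = (40.8 × 1940) / (8.314 × 648) = 14.69 mol
n(H2) = 159 / 2.02 = 78.71 mol
For 14.69 mol N2, stoichiometry requires (3/1) × 14.69 = 44.07 mol H2; 78.71 mol is available, so N2 is limiting.
n(NH3) = (2/1) × 14.69 = 29.38 mol
V(NH3) = nRT/P = 29.38 × 8.314 × 519 / 825 = 153.7 L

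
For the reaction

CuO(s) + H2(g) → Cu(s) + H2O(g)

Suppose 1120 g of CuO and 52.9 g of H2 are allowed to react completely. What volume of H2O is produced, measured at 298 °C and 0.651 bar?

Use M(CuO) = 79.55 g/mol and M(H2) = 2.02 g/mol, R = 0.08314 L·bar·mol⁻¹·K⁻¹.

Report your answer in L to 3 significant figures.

1030 L

n(CuO) = 1120 / 79.55 = 14.08 mol
n(H2) = 52.9 / 2.02 = 26.19 mol
For 14.08 mol CuO, stoichiometry requires (1/1) × 14.08 = 14.08 mol H2; 26.19 mol is available, so CuO is limiting.
n(H2O) = (1/1) × 14.08 = 14.08 mol
V(H2O) = nRT/P = 14.08 × 0.08314 × 571.15 / 0.651 = 1027 L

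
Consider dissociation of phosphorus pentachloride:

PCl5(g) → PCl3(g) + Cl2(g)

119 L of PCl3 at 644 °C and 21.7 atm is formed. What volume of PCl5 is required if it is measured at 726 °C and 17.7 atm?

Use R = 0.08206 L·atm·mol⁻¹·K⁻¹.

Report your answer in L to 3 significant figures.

n(PCl3) = PV/RT = (21.7 × 119) / (0.08206 × 917.15) = 34.31 mol
n(PCl5) = (1/1) × 34.31 = 34.31 mol
V = nRT/P = 34.31 × 0.08206 × 999.15 / 17.7 = 158.9 L

159 L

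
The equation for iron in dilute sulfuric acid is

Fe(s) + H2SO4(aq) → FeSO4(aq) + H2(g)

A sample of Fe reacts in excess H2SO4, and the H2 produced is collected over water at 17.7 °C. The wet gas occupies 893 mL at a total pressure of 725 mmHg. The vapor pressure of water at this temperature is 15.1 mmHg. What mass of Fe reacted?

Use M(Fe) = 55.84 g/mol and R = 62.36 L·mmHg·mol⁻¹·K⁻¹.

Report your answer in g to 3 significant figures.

P(H2) = 725 − 15.1 = 709.9 mmHg
n(H2) = PV/RT = (709.9 × 0.8930) / (62.36 × 290.85) = 0.03495 mol
n(Fe) = (1/1) × 0.03495 = 0.03495 mol
m(Fe) = 0.03495 × 55.84 = 1.952 g

1.95 g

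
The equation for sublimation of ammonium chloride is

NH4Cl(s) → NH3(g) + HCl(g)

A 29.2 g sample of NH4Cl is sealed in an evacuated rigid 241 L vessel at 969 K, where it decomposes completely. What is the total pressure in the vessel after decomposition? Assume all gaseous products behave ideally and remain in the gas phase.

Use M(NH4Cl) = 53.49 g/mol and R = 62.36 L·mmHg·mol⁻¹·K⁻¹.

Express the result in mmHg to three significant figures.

274 mmHg

n(NH4Cl) = 29.2 / 53.49 = 0.5459 mol
n(gas produced) = (2/1) × 0.5459 = 1.092 mol
P = nRT/V = 1.092 × 62.36 × 969 / 241 = 273.8 mmHg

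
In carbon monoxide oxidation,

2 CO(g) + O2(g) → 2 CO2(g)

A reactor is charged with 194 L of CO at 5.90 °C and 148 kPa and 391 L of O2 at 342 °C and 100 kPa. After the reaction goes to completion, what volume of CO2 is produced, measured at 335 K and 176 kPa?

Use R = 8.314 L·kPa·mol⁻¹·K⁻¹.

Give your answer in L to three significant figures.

n(CO) = PV/RT = (148 × 194) / (8.314 × 279.05) = 12.38 mol
n(O2) = PV/RT = (100 × 391) / (8.314 × 615.15) = 7.645 mol
For 12.38 mol CO, stoichiometry requires (1/2) × 12.38 = 6.190 mol O2; 7.645 mol is available, so CO is limiting.
n(CO2) = (2/2) × 12.38 = 12.38 mol
V(CO2) = nRT/P = 12.38 × 8.314 × 335 / 176 = 195.9 L

196 L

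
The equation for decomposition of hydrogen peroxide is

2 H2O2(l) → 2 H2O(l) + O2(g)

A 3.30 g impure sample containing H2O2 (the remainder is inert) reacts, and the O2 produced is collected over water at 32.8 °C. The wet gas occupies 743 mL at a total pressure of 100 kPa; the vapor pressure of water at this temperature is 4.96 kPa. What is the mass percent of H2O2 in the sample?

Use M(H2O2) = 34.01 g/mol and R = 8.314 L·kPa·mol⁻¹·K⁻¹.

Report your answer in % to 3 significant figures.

57.2 %

P(O2) = 100 − 4.96 = 95.04 kPa
n(O2) = PV/RT = (95.04 × 0.7430) / (8.314 × 305.95) = 0.02776 mol
n(H2O2) = (2/1) × 0.02776 = 0.05552 mol
m(H2O2) = 0.05552 × 34.01 = 1.888 g
%H2O2 = 1.888 / 3.30 × 100 = 57.21%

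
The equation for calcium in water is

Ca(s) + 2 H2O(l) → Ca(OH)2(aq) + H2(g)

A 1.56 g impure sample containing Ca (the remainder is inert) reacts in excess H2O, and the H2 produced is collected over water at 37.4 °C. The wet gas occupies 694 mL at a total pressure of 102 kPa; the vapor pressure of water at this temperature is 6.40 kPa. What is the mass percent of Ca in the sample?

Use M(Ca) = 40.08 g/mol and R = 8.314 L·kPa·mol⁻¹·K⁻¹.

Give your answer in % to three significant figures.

66.0 %

P(H2) = 102 − 6.40 = 95.60 kPa
n(H2) = PV/RT = (95.60 × 0.6940) / (8.314 × 310.55) = 0.02570 mol
n(Ca) = (1/1) × 0.02570 = 0.02570 mol
m(Ca) = 0.02570 × 40.08 = 1.030 g
%Ca = 1.030 / 1.56 × 100 = 66.03%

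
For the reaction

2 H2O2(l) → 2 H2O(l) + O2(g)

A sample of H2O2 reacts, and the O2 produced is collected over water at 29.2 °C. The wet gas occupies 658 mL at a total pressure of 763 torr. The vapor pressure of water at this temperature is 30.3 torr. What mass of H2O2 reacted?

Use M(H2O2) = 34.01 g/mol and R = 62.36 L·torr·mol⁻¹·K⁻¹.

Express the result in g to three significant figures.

P(O2) = 763 − 30.3 = 732.7 torr
n(O2) = PV/RT = (732.7 × 0.6580) / (62.36 × 302.35) = 0.02557 mol
n(H2O2) = (2/1) × 0.02557 = 0.05114 mol
m(H2O2) = 0.05114 × 34.01 = 1.739 g

1.74 g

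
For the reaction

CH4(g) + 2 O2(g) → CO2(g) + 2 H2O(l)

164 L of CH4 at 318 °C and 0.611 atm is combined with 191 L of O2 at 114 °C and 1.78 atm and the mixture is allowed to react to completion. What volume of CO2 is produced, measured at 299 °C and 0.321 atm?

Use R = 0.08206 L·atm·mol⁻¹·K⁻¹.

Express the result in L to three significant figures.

302 L

n(CH4) = PV/RT = (0.611 × 164) / (0.08206 × 591.15) = 2.066 mol
n(O2) = PV/RT = (1.78 × 191) / (0.08206 × 387.15) = 10.70 mol
For 2.066 mol CH4, stoichiometry requires (2/1) × 2.066 = 4.132 mol O2; 10.70 mol is available, so CH4 is limiting.
n(CO2) = (1/1) × 2.066 = 2.066 mol
V(CO2) = nRT/P = 2.066 × 0.08206 × 572.15 / 0.321 = 302.2 L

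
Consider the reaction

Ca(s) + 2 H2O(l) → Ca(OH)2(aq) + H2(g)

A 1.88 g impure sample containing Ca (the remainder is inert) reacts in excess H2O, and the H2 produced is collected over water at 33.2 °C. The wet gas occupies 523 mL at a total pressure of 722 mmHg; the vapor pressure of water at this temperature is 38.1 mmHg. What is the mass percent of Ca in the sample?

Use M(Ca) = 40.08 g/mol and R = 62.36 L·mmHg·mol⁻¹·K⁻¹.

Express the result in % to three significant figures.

39.9 %

P(H2) = 722 − 38.1 = 683.9 mmHg
n(H2) = PV/RT = (683.9 × 0.5230) / (62.36 × 306.35) = 0.01872 mol
n(Ca) = (1/1) × 0.01872 = 0.01872 mol
m(Ca) = 0.01872 × 40.08 = 0.7503 g
%Ca = 0.7503 / 1.88 × 100 = 39.91%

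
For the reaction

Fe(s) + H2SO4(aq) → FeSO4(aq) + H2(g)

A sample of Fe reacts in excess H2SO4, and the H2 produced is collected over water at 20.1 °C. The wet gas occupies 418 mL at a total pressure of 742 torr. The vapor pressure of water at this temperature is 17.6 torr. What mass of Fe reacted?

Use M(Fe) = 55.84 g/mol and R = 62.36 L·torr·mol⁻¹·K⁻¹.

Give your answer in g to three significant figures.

0.925 g

P(H2) = 742 − 17.6 = 724.4 torr
n(H2) = PV/RT = (724.4 × 0.4180) / (62.36 × 293.25) = 0.01656 mol
n(Fe) = (1/1) × 0.01656 = 0.01656 mol
m(Fe) = 0.01656 × 55.84 = 0.9247 g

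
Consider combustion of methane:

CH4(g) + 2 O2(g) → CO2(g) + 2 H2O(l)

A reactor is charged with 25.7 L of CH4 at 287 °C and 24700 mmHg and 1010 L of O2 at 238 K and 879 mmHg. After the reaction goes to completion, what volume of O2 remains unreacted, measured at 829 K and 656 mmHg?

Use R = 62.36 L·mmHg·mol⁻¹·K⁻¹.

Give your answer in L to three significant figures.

1850 L

n(CH4) = PV/RT = (24700 × 25.7) / (62.36 × 560.15) = 18.17 mol
n(O2) = PV/RT = (879 × 1010) / (62.36 × 238) = 59.82 mol
For 18.17 mol CH4, stoichiometry requires (2/1) × 18.17 = 36.34 mol O2; 59.82 mol is available, so CH4 is limiting.
n(O2) consumed = (2/1) × 18.17 = 36.34 mol; remaining = 59.82 − 36.34 = 23.48 mol
V(O2) = nRT/P = 23.48 × 62.36 × 829 / 656 = 1850 L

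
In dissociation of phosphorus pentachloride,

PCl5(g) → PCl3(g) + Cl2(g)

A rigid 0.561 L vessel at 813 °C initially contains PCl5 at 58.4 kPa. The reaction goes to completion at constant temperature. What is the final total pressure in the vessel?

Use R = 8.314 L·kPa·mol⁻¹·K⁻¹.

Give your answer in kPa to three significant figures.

117 kPa

Rigid vessel, constant T ⇒ P scales with total gas moles (1 → 2).
P_final = (2/1) × 58.4 = 116.8 kPa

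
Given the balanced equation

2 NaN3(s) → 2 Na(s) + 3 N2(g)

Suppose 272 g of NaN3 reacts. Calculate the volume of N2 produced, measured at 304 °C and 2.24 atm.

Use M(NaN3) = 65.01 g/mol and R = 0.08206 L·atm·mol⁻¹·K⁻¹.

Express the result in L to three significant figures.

n(NaN3) = 272.0 / 65.01 = 4.184 mol
n(N2) = (3/2) × 4.184 = 6.276 mol
V = nRT/P = 6.276 × 0.08206 × 577.15 / 2.24 = 132.7 L

133 L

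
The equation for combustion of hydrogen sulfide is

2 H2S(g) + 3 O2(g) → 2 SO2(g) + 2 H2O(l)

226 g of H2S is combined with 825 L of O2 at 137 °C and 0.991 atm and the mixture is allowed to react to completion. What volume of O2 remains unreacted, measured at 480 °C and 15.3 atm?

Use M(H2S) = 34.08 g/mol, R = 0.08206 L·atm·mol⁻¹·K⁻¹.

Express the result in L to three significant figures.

57.9 L

n(H2S) = 226 / 34.08 = 6.631 mol
n(O2) = PV/RT = (0.991 × 825) / (0.08206 × 410.15) = 24.29 mol
For 6.631 mol H2S, stoichiometry requires (3/2) × 6.631 = 9.947 mol O2; 24.29 mol is available, so H2S is limiting.
n(O2) consumed = (3/2) × 6.631 = 9.947 mol; remaining = 24.29 − 9.947 = 14.34 mol
V(O2) = nRT/P = 14.34 × 0.08206 × 753.15 / 15.3 = 57.93 L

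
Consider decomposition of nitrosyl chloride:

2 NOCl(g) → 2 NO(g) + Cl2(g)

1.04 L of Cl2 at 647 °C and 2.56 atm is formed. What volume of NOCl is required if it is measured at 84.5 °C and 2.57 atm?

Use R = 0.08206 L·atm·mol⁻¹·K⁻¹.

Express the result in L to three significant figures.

n(Cl2) = PV/RT = (2.56 × 1.04) / (0.08206 × 920.15) = 0.03526 mol
n(NOCl) = (2/1) × 0.03526 = 0.07052 mol
V = nRT/P = 0.07052 × 0.08206 × 357.65 / 2.57 = 0.8053 L

0.805 L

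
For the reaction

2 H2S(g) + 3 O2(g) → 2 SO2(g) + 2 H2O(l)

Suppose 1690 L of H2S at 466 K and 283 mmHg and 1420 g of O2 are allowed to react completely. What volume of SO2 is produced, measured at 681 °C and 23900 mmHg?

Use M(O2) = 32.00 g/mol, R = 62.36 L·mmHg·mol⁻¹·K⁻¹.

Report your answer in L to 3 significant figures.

n(H2S) = PV/RT = (283 × 1690) / (62.36 × 466) = 16.46 mol
n(O2) = 1420 / 32.00 = 44.38 mol
For 16.46 mol H2S, stoichiometry requires (3/2) × 16.46 = 24.69 mol O2; 44.38 mol is available, so H2S is limiting.
n(SO2) = (2/2) × 16.46 = 16.46 mol
V(SO2) = nRT/P = 16.46 × 62.36 × 954.15 / 23900 = 40.98 L

41.0 L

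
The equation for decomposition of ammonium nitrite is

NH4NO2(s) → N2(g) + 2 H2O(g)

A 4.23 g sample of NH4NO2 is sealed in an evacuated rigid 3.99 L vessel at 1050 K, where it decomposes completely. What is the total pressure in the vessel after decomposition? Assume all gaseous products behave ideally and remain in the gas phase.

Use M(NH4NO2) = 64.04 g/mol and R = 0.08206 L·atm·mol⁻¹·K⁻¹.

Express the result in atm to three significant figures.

n(NH4NO2) = 4.23 / 64.04 = 0.06605 mol
n(gas produced) = (3/1) × 0.06605 = 0.1981 mol
P = nRT/V = 0.1981 × 0.08206 × 1050 / 3.99 = 4.278 atm

4.28 atm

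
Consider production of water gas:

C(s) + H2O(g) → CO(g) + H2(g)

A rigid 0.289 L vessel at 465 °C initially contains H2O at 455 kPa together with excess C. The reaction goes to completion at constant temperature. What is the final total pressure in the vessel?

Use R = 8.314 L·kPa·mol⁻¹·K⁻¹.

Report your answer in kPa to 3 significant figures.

910 kPa

Since T and V are fixed, P_final/P_initial = n_final/n_initial = 2/1.
P_final = (2/1) × 455 = 910.0 kPa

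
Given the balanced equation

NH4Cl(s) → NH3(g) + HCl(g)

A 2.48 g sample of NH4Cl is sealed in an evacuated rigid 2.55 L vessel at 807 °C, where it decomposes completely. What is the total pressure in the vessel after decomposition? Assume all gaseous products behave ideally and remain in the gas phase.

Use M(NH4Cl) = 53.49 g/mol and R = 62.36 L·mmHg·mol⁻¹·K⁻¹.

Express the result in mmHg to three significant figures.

n(NH4Cl) = 2.48 / 53.49 = 0.04636 mol
n(gas produced) = (2/1) × 0.04636 = 0.09272 mol
P = nRT/V = 0.09272 × 62.36 × 1080.15 / 2.55 = 2449 mmHg

2450 mmHg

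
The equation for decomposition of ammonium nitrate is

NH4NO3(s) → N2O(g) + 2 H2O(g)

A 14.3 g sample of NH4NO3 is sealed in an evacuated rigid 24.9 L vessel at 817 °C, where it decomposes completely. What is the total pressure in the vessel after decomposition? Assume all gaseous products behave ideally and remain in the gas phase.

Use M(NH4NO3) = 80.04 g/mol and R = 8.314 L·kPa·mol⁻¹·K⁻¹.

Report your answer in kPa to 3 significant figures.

n(NH4NO3) = 14.3 / 80.04 = 0.1787 mol
n(gas produced) = (3/1) × 0.1787 = 0.5361 mol
P = nRT/V = 0.5361 × 8.314 × 1090.15 / 24.9 = 195.1 kPa

195 kPa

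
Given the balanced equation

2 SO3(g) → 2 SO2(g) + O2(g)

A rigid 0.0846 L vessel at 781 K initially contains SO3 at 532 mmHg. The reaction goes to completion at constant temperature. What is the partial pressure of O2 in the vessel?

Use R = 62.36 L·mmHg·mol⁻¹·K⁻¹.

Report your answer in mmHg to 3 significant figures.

n(SO3)₀ = PV/RT = (532 × 0.0846) / (62.36 × 781) = 0.0009241 mol
n(O2) = (1/2) × 0.0009241 = 0.0004620 mol
P(O2) = nRT/V = 0.0004620 × 62.36 × 781 / 0.0846 = 266.0 mmHg

266 mmHg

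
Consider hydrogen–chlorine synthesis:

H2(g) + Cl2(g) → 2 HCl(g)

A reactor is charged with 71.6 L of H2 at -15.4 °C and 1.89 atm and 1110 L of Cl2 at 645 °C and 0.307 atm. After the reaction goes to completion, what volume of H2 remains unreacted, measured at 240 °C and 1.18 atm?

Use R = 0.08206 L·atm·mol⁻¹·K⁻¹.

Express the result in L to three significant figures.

66.9 L

n(H2) = PV/RT = (1.89 × 71.6) / (0.08206 × 257.75) = 6.398 mol
n(Cl2) = PV/RT = (0.307 × 1110) / (0.08206 × 918.15) = 4.523 mol
For 6.398 mol H2, stoichiometry requires (1/1) × 6.398 = 6.398 mol Cl2; 4.523 mol is available, so Cl2 is limiting.
n(H2) consumed = (1/1) × 4.523 = 4.523 mol; remaining = 6.398 − 4.523 = 1.875 mol
V(H2) = nRT/P = 1.875 × 0.08206 × 513.15 / 1.18 = 66.91 L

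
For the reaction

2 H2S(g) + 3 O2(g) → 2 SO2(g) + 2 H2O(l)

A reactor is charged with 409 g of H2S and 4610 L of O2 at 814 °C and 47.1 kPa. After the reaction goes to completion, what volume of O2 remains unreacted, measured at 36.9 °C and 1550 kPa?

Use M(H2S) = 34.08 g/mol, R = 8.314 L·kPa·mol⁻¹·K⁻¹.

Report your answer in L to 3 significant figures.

10.0 L

n(H2S) = 409 / 34.08 = 12.00 mol
n(O2) = PV/RT = (47.1 × 4610) / (8.314 × 1087.15) = 24.02 mol
For 12.00 mol H2S, stoichiometry requires (3/2) × 12.00 = 18.00 mol O2; 24.02 mol is available, so H2S is limiting.
n(O2) consumed = (3/2) × 12.00 = 18.00 mol; remaining = 24.02 − 18.00 = 6.020 mol
V(O2) = nRT/P = 6.020 × 8.314 × 310.05 / 1550 = 10.01 L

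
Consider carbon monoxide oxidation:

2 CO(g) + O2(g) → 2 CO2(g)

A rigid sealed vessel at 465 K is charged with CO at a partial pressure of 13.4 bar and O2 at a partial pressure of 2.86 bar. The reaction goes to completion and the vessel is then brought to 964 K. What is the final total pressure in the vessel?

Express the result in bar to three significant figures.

27.8 bar

At constant V, partial pressures at 465 K are proportional to moles, so apply stoichiometry directly to pressures.
P(O2) required for 13.4 bar of CO = (1/2) × 13.4 = 6.700 bar; available 2.86 bar, so O2 is limiting.
P(CO) remaining = 13.4 − (2/1) × 2.86 = 7.680 bar
P(gaseous products) = (2)/1 × 2.86 = 5.720 bar
P_total at 465 K = 7.680 + 5.720 = 13.40 bar
Scaling to 964 K: P = 13.40 × 964/465 = 27.78 bar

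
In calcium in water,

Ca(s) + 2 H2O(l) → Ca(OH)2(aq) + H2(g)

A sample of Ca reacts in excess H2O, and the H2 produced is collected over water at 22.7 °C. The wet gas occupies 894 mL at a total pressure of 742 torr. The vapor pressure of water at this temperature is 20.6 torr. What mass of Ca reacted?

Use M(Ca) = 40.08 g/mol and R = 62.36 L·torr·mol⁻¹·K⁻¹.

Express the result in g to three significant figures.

P(H2) = 742 − 20.6 = 721.4 torr
n(H2) = PV/RT = (721.4 × 0.8940) / (62.36 × 295.85) = 0.03496 mol
n(Ca) = (1/1) × 0.03496 = 0.03496 mol
m(Ca) = 0.03496 × 40.08 = 1.401 g

1.40 g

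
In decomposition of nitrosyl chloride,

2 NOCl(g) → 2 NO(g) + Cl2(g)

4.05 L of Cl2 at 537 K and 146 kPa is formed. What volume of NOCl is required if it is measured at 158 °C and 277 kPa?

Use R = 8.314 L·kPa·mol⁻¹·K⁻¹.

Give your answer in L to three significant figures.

3.43 L

n(Cl2) = PV/RT = (146 × 4.05) / (8.314 × 537) = 0.1324 mol
n(NOCl) = (2/1) × 0.1324 = 0.2648 mol
V = nRT/P = 0.2648 × 8.314 × 431.15 / 277 = 3.427 L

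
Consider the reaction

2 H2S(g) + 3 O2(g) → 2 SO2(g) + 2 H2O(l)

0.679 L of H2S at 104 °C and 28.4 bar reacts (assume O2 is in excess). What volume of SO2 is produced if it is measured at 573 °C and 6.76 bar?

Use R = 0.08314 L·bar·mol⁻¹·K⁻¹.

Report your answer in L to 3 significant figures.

n(H2S) = PV/RT = (28.4 × 0.679) / (0.08314 × 377.15) = 0.6150 mol
n(SO2) = (2/2) × 0.6150 = 0.6150 mol
V = nRT/P = 0.6150 × 0.08314 × 846.15 / 6.76 = 6.400 L

6.40 L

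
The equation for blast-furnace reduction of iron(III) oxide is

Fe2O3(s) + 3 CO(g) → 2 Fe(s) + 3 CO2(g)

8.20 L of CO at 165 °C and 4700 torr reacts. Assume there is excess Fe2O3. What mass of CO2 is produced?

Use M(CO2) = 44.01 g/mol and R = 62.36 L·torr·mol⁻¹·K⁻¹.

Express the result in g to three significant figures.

n(CO) = PV/RT = (4700 × 8.20) / (62.36 × 438.15) = 1.411 mol
n(CO2) = (3/3) × 1.411 = 1.411 mol
m(CO2) = 1.411 × 44.01 = 62.10 g

62.1 g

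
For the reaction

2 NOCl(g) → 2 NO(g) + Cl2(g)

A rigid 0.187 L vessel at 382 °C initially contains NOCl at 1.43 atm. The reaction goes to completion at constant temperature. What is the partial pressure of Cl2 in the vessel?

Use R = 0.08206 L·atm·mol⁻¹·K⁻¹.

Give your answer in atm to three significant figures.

0.715 atm

n(NOCl)₀ = PV/RT = (1.43 × 0.187) / (0.08206 × 655.15) = 0.004974 mol
n(Cl2) = (1/2) × 0.004974 = 0.002487 mol
P(Cl2) = nRT/V = 0.002487 × 0.08206 × 655.15 / 0.187 = 0.7150 atm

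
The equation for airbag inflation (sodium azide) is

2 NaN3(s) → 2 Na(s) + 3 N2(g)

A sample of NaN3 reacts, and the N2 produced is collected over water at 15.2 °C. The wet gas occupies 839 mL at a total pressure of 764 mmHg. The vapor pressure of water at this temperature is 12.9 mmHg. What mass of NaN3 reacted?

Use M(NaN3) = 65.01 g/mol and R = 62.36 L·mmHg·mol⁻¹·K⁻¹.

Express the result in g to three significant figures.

1.52 g

P(N2) = 764 − 12.9 = 751.1 mmHg
n(N2) = PV/RT = (751.1 × 0.8390) / (62.36 × 288.35) = 0.03505 mol
n(NaN3) = (2/3) × 0.03505 = 0.02337 mol
m(NaN3) = 0.02337 × 65.01 = 1.519 g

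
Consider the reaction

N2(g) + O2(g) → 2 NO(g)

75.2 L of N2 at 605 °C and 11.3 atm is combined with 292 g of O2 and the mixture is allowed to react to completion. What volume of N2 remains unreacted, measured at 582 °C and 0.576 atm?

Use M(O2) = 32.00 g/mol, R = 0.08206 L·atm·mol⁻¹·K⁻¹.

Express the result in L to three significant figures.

n(N2) = PV/RT = (11.3 × 75.2) / (0.08206 × 878.15) = 11.79 mol
n(O2) = 292 / 32.00 = 9.125 mol
For 11.79 mol N2, stoichiometry requires (1/1) × 11.79 = 11.79 mol O2; 9.125 mol is available, so O2 is limiting.
n(N2) consumed = (1/1) × 9.125 = 9.125 mol; remaining = 11.79 − 9.125 = 2.665 mol
V(N2) = nRT/P = 2.665 × 0.08206 × 855.15 / 0.576 = 324.7 L

325 L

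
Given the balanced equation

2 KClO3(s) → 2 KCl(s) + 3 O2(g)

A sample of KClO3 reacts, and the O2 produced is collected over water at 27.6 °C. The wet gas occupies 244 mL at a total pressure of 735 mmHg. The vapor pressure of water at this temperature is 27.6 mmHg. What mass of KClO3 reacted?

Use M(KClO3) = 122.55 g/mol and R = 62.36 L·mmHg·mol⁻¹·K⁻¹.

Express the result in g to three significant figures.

P(O2) = 735 − 27.6 = 707.4 mmHg
n(O2) = PV/RT = (707.4 × 0.2440) / (62.36 × 300.75) = 0.009203 mol
n(KClO3) = (2/3) × 0.009203 = 0.006135 mol
m(KClO3) = 0.006135 × 122.55 = 0.7518 g

0.752 g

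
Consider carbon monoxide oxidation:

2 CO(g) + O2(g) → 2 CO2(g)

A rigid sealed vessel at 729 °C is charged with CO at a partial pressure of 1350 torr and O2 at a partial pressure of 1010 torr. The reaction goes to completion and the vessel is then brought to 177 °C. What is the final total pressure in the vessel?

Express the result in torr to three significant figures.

757 torr

At constant V, partial pressures at 729 °C are proportional to moles, so apply stoichiometry directly to pressures.
P(O2) required for 1350 torr of CO = (1/2) × 1350 = 675.0 torr; available 1010 torr, so CO is limiting.
P(O2) remaining = 1010 − (1/2) × 1350 = 335.0 torr
P(gaseous products) = (2)/2 × 1350 = 1350 torr
P_total at 729 °C = 335.0 + 1350 = 1685 torr
Scaling to 177 °C: P = 1685 × 450.15/1002.15 = 756.9 torr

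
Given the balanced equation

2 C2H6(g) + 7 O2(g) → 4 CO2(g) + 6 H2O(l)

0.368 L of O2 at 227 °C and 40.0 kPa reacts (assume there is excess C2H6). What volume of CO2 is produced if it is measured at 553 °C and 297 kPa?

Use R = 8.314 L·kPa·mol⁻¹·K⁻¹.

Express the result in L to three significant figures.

0.0468 L

n(O2) = PV/RT = (40.0 × 0.368) / (8.314 × 500.15) = 0.003540 mol
n(CO2) = (4/7) × 0.003540 = 0.002023 mol
V = nRT/P = 0.002023 × 8.314 × 826.15 / 297 = 0.04679 L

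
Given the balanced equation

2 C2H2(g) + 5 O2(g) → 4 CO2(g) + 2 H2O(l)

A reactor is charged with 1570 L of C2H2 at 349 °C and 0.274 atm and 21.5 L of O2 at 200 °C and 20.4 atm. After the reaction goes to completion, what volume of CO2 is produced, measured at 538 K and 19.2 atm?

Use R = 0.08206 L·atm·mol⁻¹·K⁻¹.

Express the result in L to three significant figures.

n(C2H2) = PV/RT = (0.274 × 1570) / (0.08206 × 622.15) = 8.426 mol
n(O2) = PV/RT = (20.4 × 21.5) / (0.08206 × 473.15) = 11.30 mol
For 8.426 mol C2H2, stoichiometry requires (5/2) × 8.426 = 21.07 mol O2; 11.30 mol is available, so O2 is limiting.
n(CO2) = (4/5) × 11.30 = 9.040 mol
V(CO2) = nRT/P = 9.040 × 0.08206 × 538 / 19.2 = 20.79 L

20.8 L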